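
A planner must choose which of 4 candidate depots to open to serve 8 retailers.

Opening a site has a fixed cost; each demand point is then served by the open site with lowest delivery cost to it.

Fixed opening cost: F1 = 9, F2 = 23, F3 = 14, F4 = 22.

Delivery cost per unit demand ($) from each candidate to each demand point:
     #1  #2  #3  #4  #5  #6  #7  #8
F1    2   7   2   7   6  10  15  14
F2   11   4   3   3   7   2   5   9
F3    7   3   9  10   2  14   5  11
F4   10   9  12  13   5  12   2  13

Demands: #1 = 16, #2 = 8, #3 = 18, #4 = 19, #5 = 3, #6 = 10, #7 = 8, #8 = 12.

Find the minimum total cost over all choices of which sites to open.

367

Open {F1, F2, F3, F4}: assign each demand point to its cheapest open site.
  #1→F1 16×2=32, #2→F3 8×3=24, #3→F1 18×2=36, #4→F2 19×3=57, #5→F3 3×2=6, #6→F2 10×2=20, #7→F4 8×2=16, #8→F2 12×9=108
  delivery cost 299, fixed 68 → total 367.
Compare {F1, F2, F3}: delivery cost 323 + fixed 46 = 369.
Compare {F1, F2, F4}: delivery cost 316 + fixed 54 = 370.
Compare {F1, F2}: delivery cost 343 + fixed 32 = 375.
All other subsets cost ≥ 369. Minimum total cost: 367.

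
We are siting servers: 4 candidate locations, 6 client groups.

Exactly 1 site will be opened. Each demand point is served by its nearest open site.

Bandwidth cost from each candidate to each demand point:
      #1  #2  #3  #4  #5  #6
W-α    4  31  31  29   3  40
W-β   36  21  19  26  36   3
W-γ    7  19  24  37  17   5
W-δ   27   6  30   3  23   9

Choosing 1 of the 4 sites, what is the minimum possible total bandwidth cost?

Open {W-δ}.
  #1→W-δ 27, #2→W-δ 6, #3→W-δ 30, #4→W-δ 3, #5→W-δ 23, #6→W-δ 9  ⇒ total 98.
Compare {W-γ}: total 109.
Compare {W-α}: total 138.
No size-1 selection does better; minimum is 98.

98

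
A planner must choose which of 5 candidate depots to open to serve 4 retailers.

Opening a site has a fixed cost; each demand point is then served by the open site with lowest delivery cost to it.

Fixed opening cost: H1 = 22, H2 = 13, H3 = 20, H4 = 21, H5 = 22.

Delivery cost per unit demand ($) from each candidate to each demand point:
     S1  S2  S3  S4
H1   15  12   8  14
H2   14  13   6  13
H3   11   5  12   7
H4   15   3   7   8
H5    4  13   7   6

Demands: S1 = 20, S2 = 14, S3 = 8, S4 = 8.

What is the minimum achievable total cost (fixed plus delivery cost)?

269

Open {H4, H5}: assign each demand point to its cheapest open site.
  S1→H5 20×4=80, S2→H4 14×3=42, S3→H4 8×7=56, S4→H5 8×6=48
  delivery cost 226, fixed 43 → total 269.
Compare {H2, H4, H5}: delivery cost 218 + fixed 56 = 274.
Compare {H3, H4, H5}: delivery cost 226 + fixed 63 = 289.
Compare {H1, H4, H5}: delivery cost 226 + fixed 65 = 291.
All other subsets cost ≥ 274. Minimum total cost: 269.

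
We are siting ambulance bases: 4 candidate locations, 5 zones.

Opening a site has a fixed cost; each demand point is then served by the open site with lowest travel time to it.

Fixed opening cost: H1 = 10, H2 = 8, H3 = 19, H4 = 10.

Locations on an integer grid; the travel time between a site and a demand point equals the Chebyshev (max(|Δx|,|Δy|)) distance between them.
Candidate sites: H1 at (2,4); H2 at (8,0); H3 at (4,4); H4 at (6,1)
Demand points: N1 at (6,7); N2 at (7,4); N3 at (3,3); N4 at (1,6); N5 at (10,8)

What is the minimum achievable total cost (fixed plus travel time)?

Open {H1}: assign each demand point to its cheapest open site.
  N1→H1 4, N2→H1 5, N3→H1 1, N4→H1 2, N5→H1 8
  travel time 20, fixed 10 → total 30.
Compare {H4}: travel time 24 + fixed 10 = 34.
Compare {H3}: travel time 16 + fixed 19 = 35.
Compare {H1, H2}: travel time 19 + fixed 18 = 37.
All other subsets cost ≥ 34. Minimum total cost: 30.

30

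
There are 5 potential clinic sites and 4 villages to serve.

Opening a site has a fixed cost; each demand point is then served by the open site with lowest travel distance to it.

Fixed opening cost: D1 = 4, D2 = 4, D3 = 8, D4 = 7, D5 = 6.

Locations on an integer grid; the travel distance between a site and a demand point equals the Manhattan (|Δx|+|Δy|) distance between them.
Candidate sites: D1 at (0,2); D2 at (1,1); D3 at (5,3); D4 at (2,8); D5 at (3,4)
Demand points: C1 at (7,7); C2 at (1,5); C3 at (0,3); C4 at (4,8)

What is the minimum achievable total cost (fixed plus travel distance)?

24

Open {D1, D4}: assign each demand point to its cheapest open site.
  C1→D4 6, C2→D1 4, C3→D1 1, C4→D4 2
  travel distance 13, fixed 11 → total 24.
Compare {D5}: travel distance 19 + fixed 6 = 25.
Compare {D4}: travel distance 19 + fixed 7 = 26.
Compare {D1, D5}: travel distance 16 + fixed 10 = 26.
All other subsets cost ≥ 25. Minimum total cost: 24.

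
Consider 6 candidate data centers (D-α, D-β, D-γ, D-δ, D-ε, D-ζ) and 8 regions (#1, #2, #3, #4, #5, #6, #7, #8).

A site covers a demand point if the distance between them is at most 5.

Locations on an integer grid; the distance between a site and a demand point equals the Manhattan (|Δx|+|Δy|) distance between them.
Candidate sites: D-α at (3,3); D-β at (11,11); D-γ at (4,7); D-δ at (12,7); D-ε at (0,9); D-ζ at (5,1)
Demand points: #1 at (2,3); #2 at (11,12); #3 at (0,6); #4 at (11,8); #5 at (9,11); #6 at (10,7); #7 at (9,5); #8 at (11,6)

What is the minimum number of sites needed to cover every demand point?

4

Coverage sets (demand points within 5 of each site):
  D-α: {#1}
  D-β: {#2, #4, #5, #6, #8}
  D-γ: {#3}
  D-δ: {#4, #6, #7, #8}
  D-ε: {#3}
  D-ζ: {#1}
No 3 sites suffice: every size-3 union leaves at least one demand point uncovered.
But {D-α, D-β, D-γ, D-δ} covers everything, so the minimum is 4.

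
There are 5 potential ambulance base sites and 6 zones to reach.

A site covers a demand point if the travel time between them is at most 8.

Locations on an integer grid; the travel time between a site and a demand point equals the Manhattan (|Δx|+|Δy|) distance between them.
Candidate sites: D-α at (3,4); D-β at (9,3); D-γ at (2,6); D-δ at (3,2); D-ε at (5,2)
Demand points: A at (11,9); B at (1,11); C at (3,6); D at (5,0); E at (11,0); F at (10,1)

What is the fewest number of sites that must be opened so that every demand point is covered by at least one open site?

Coverage sets (demand points within 8 of each site):
  D-α: {C, D}
  D-β: {A, D, E, F}
  D-γ: {B, C}
  D-δ: {C, D, F}
  D-ε: {C, D, E, F}
No single site covers all 6 demand points.
But {D-β, D-γ} covers everything, so the minimum is 2.

2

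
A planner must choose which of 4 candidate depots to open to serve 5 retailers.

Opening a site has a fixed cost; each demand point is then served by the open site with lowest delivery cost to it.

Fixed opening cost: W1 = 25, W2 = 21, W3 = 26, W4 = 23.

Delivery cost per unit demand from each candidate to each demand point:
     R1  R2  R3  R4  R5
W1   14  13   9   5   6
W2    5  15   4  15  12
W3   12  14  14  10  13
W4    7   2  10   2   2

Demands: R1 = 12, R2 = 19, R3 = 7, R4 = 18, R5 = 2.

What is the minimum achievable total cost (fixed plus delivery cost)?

210

Open {W2, W4}: assign each demand point to its cheapest open site.
  R1→W2 12×5=60, R2→W4 19×2=38, R3→W2 7×4=28, R4→W4 18×2=36, R5→W4 2×2=4
  delivery cost 166, fixed 44 → total 210.
Compare {W1, W2, W4}: delivery cost 166 + fixed 69 = 235.
Compare {W2, W3, W4}: delivery cost 166 + fixed 70 = 236.
Compare {W4}: delivery cost 232 + fixed 23 = 255.
All other subsets cost ≥ 235. Minimum total cost: 210.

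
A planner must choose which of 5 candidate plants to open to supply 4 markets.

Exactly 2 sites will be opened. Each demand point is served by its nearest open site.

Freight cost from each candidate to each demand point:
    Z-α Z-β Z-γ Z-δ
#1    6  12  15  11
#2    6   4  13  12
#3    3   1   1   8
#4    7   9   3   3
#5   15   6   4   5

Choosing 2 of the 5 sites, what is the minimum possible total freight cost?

Open {#3, #4}.
  Z-α→#3 3, Z-β→#3 1, Z-γ→#3 1, Z-δ→#4 3  ⇒ total 8.
Compare {#3, #5}: total 10.
Compare {#1, #3}: total 13.
No size-2 selection does better; minimum is 8.

8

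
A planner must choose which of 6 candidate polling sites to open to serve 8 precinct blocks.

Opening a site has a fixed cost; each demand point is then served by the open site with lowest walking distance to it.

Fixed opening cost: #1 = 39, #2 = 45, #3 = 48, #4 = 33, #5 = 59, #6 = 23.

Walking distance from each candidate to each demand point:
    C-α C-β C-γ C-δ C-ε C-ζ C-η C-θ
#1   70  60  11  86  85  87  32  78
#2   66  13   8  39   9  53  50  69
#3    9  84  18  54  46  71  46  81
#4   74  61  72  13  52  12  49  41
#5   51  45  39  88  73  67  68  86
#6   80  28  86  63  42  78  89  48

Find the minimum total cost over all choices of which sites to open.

Open {#2, #3, #4}: assign each demand point to its cheapest open site.
  C-α→#3 9, C-β→#2 13, C-γ→#2 8, C-δ→#4 13, C-ε→#2 9, C-ζ→#4 12, C-η→#3 46, C-θ→#4 41
  walking distance 151, fixed 126 → total 277.
Compare {#2, #4}: walking distance 211 + fixed 78 = 289.
Compare {#2, #3, #4, #6}: walking distance 151 + fixed 149 = 300.
Compare {#1, #2, #3, #4}: walking distance 137 + fixed 165 = 302.
All other subsets cost ≥ 289. Minimum total cost: 277.

277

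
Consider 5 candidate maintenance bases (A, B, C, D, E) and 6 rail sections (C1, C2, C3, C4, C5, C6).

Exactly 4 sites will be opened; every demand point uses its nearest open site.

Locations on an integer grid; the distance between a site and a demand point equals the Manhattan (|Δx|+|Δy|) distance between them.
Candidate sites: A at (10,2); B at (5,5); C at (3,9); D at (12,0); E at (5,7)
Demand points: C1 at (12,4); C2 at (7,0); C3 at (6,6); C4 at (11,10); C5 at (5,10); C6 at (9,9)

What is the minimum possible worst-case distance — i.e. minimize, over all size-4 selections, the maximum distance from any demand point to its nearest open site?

9

Open {A, B, C, D}.
  Farthest demand point is C4 at distance 9 (to A); all others are ≤ 9.
With {A, B, C, E} the worst case is 9.
With {A, B, D, E} the worst case is 9.
No size-4 selection achieves below 9.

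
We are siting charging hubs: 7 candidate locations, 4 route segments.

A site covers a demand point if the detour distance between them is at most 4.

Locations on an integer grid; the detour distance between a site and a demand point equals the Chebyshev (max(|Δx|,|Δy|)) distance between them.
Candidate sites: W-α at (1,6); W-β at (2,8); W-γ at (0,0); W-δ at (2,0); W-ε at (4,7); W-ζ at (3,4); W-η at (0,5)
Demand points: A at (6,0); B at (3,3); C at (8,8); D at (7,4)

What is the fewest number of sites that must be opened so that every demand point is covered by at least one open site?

2

Coverage sets (demand points within 4 of each site):
  W-α: {B}
  W-β: {}
  W-γ: {B}
  W-δ: {A, B}
  W-ε: {B, C, D}
  W-ζ: {A, B, D}
  W-η: {B}
No single site covers all 4 demand points.
But {W-δ, W-ε} covers everything, so the minimum is 2.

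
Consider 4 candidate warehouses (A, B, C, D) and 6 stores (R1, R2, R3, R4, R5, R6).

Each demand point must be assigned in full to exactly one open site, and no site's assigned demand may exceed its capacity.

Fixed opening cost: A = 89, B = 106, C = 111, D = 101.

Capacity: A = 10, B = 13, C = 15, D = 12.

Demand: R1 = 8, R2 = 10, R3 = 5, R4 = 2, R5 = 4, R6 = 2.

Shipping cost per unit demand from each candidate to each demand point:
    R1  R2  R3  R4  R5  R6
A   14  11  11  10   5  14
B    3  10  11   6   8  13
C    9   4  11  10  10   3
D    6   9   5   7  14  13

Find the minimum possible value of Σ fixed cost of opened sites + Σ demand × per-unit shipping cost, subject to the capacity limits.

Open {B, C, D}; cheapest assignment that respects the capacities:
  B (cap 13, load 12): R1, R5 — cost 8×3 + 4×8 = 56
  C (cap 15, load 12): R2, R6 — cost 10×4 + 2×3 = 46
  D (cap 12, load 7): R3, R4 — cost 5×5 + 2×7 = 39
  Shipping 141, fixed 318 → total 459.
  Any other capacity-feasible assignment to {B, C, D} ships for at least 141.
Compare {A, B, C}: its best feasible assignment gives total 463.
Compare {A, C, D}: its best feasible assignment gives total 484.
Every other set of open sites that can feasibly serve all demand totals ≥ 463 even under its best assignment. Minimum: 459.

459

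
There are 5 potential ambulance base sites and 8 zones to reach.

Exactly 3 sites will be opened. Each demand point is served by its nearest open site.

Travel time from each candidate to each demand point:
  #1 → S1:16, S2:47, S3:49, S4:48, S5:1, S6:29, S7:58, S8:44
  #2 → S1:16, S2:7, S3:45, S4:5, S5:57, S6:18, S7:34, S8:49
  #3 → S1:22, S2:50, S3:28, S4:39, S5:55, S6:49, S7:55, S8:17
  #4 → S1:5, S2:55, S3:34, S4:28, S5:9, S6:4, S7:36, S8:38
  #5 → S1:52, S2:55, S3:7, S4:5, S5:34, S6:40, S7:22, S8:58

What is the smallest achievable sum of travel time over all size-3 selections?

97

Open {#2, #4, #5}.
  S1→#4 5, S2→#2 7, S3→#5 7, S4→#2 5, S5→#4 9, S6→#4 4, S7→#5 22, S8→#4 38  ⇒ total 97.
Compare {#2, #3, #4}: total 109.
Compare {#3, #4, #5}: total 119.
No size-3 selection does better; minimum is 97.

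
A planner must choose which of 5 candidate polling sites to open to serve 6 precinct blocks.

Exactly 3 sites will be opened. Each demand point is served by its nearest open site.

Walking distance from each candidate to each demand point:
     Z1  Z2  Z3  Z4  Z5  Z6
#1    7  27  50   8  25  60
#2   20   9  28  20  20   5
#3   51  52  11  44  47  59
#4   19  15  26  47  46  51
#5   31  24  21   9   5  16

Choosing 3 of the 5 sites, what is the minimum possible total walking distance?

55

Open {#1, #2, #5}.
  Z1→#1 7, Z2→#2 9, Z3→#5 21, Z4→#1 8, Z5→#5 5, Z6→#2 5  ⇒ total 55.
Compare {#2, #3, #5}: total 59.
Compare {#1, #2, #3}: total 60.
No size-3 selection does better; minimum is 55.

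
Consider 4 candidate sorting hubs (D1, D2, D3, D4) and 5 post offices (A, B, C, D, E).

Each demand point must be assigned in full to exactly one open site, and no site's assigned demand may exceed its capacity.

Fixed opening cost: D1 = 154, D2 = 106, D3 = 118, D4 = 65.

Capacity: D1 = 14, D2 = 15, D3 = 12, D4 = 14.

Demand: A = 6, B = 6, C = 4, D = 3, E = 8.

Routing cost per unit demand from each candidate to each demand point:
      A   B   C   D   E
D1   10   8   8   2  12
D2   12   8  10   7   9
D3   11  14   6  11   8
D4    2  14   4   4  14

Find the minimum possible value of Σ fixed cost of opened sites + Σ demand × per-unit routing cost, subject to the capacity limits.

Open {D2, D4}; cheapest assignment that respects the capacities:
  D2 (cap 15, load 14): B, E — cost 6×8 + 8×9 = 120
  D4 (cap 14, load 13): A, C, D — cost 6×2 + 4×4 + 3×4 = 40
  Shipping 160, fixed 171 → total 331.
  Any other capacity-feasible assignment to {D2, D4} ships for at least 160.
Compare {D1, D4}: its best feasible assignment gives total 403.
Compare {D2, D3, D4}: its best feasible assignment gives total 441.
Every other set of open sites that can feasibly serve all demand totals ≥ 403 even under its best assignment. Minimum: 331.

331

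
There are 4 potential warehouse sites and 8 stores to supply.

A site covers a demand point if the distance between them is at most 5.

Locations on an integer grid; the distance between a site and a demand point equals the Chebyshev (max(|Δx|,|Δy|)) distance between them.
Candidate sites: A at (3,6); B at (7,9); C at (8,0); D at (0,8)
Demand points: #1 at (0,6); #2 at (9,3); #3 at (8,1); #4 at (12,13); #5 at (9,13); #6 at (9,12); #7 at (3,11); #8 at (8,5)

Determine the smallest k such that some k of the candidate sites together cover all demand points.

3

Coverage sets (demand points within 5 of each site):
  A: {#1, #3, #7, #8}
  B: {#4, #5, #6, #7, #8}
  C: {#2, #3, #8}
  D: {#1, #7}
No 2 sites suffice: every size-2 union leaves at least one demand point uncovered.
But {A, B, C} covers everything, so the minimum is 3.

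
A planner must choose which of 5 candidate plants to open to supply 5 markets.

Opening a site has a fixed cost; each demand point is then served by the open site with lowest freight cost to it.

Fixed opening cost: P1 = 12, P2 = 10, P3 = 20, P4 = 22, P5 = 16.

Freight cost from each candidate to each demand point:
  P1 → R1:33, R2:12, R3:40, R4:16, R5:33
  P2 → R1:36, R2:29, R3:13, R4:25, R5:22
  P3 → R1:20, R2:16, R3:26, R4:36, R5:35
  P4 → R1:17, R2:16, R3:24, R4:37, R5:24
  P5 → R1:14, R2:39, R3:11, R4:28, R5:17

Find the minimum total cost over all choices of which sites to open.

Open {P1, P5}: assign each demand point to its cheapest open site.
  R1→P5 14, R2→P1 12, R3→P5 11, R4→P1 16, R5→P5 17
  freight cost 70, fixed 28 → total 98.
Compare {P1, P2, P5}: freight cost 70 + fixed 38 = 108.
Compare {P1, P2}: freight cost 96 + fixed 22 = 118.
Compare {P1, P3, P5}: freight cost 70 + fixed 48 = 118.
All other subsets cost ≥ 108. Minimum total cost: 98.

98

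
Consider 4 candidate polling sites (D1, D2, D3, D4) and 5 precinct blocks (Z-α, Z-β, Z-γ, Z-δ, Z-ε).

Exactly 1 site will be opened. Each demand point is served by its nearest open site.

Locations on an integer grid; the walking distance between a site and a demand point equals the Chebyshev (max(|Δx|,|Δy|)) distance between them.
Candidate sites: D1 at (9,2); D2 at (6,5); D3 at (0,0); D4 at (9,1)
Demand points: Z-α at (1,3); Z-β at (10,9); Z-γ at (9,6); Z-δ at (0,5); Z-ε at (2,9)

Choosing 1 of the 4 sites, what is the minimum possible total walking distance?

Open {D2}.
  Z-α→D2 5, Z-β→D2 4, Z-γ→D2 3, Z-δ→D2 6, Z-ε→D2 4  ⇒ total 22.
Compare {D1}: total 35.
Compare {D3}: total 36.
No size-1 selection does better; minimum is 22.

22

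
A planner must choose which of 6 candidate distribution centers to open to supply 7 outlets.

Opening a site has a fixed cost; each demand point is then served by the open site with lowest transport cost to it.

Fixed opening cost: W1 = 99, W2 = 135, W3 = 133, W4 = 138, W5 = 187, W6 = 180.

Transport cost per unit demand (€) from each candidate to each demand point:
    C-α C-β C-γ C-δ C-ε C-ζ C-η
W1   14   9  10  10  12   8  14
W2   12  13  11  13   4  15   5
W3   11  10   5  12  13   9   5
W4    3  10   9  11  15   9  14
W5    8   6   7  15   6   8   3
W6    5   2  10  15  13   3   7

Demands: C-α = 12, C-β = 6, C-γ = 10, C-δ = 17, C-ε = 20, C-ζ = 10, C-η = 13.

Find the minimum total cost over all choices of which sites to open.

Open {W2, W4}: assign each demand point to its cheapest open site.
  C-α→W4 12×3=36, C-β→W4 6×10=60, C-γ→W4 10×9=90, C-δ→W4 17×11=187, C-ε→W2 20×4=80, C-ζ→W4 10×9=90, C-η→W2 13×5=65
  transport cost 608, fixed 273 → total 881.
Compare {W5}: transport cost 696 + fixed 187 = 883.
Compare {W2, W6}: transport cost 568 + fixed 315 = 883.
Compare {W4, W5}: transport cost 568 + fixed 325 = 893.
All other subsets cost ≥ 883. Minimum total cost: 881.

881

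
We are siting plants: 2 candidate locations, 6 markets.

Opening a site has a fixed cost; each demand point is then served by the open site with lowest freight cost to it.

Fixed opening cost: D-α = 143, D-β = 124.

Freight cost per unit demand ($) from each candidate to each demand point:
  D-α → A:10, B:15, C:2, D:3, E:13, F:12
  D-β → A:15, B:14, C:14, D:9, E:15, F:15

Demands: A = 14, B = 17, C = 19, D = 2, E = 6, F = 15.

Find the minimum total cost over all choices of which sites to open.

Open {D-α}: assign each demand point to its cheapest open site.
  A→D-α 14×10=140, B→D-α 17×15=255, C→D-α 19×2=38, D→D-α 2×3=6, E→D-α 6×13=78, F→D-α 15×12=180
  freight cost 697, fixed 143 → total 840.
Compare {D-α, D-β}: freight cost 680 + fixed 267 = 947.
Compare {D-β}: freight cost 1047 + fixed 124 = 1171.

840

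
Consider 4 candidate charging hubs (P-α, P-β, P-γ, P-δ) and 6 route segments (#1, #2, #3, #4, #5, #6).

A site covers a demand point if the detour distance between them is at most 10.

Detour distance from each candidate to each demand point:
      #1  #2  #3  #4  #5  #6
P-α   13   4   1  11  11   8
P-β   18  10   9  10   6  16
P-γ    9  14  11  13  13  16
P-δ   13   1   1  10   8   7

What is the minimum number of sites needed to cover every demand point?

Coverage sets (demand points within 10 of each site):
  P-α: {#2, #3, #6}
  P-β: {#2, #3, #4, #5}
  P-γ: {#1}
  P-δ: {#2, #3, #4, #5, #6}
No single site covers all 6 demand points.
But {P-γ, P-δ} covers everything, so the minimum is 2.

2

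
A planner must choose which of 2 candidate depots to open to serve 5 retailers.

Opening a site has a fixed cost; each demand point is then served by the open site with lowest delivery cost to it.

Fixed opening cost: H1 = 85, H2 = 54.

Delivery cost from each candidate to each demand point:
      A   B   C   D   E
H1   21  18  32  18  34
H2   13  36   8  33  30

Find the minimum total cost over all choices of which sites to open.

Open {H2}: assign each demand point to its cheapest open site.
  A→H2 13, B→H2 36, C→H2 8, D→H2 33, E→H2 30
  delivery cost 120, fixed 54 → total 174.
Compare {H1}: delivery cost 123 + fixed 85 = 208.
Compare {H1, H2}: delivery cost 87 + fixed 139 = 226.

174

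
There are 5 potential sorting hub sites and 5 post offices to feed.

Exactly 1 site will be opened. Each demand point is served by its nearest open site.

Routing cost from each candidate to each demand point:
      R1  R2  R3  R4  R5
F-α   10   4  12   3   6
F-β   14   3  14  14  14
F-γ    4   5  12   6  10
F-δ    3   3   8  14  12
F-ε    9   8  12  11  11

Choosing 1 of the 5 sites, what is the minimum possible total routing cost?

35

Open {F-α}.
  R1→F-α 10, R2→F-α 4, R3→F-α 12, R4→F-α 3, R5→F-α 6  ⇒ total 35.
Compare {F-γ}: total 37.
Compare {F-δ}: total 40.
No size-1 selection does better; minimum is 35.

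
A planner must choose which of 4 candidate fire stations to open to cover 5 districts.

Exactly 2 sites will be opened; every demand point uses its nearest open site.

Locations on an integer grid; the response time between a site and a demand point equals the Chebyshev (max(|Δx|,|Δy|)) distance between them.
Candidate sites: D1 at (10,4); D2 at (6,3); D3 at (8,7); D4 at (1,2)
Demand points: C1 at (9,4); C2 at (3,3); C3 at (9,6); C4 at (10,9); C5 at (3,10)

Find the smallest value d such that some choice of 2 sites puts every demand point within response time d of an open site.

Open {D1, D3}.
  Farthest demand point is C2 at response time 5 (to D3); all others are ≤ 5.
With {D2, D3} the worst case is 5.
With {D3, D4} the worst case is 5.
No size-2 selection achieves below 5.

5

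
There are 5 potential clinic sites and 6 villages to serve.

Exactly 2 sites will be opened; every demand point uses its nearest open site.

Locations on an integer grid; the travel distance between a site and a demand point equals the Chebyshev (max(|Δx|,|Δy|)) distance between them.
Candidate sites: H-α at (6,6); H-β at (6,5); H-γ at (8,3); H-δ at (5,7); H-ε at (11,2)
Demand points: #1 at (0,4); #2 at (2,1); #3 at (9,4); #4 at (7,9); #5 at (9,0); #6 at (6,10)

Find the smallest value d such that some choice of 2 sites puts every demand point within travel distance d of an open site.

Open {H-β, H-δ}.
  Farthest demand point is #1 at travel distance 5 (to H-δ); all others are ≤ 5.
With {H-α, H-β} the worst case is 6.
With {H-α, H-γ} the worst case is 6.
No size-2 selection achieves below 5.

5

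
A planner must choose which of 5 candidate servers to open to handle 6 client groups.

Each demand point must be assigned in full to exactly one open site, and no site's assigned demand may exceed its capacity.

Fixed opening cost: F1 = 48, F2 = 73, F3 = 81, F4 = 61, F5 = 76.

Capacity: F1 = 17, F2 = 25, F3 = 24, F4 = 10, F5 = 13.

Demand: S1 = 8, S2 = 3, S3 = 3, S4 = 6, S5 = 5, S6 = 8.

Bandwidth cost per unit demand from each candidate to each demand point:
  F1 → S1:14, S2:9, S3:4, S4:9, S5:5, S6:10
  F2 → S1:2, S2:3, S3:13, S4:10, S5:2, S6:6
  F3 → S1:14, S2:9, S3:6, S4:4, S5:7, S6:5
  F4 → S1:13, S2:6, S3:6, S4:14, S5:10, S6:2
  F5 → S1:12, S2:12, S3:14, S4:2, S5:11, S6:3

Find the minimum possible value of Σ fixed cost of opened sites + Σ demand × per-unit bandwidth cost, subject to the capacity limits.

270

Open {F1, F2}; cheapest assignment that respects the capacities:
  F1 (cap 17, load 9): S3, S4 — cost 3×4 + 6×9 = 66
  F2 (cap 25, load 24): S1, S2, S5, S6 — cost 8×2 + 3×3 + 5×2 + 8×6 = 83
  Shipping 149, fixed 121 → total 270.
  Any other capacity-feasible assignment to {F1, F2} ships for at least 149.
Compare {F2, F3}: its best feasible assignment gives total 271.
Compare {F2, F4}: its best feasible assignment gives total 284.
Every other set of open sites that can feasibly serve all demand totals ≥ 271 even under its best assignment. Minimum: 270.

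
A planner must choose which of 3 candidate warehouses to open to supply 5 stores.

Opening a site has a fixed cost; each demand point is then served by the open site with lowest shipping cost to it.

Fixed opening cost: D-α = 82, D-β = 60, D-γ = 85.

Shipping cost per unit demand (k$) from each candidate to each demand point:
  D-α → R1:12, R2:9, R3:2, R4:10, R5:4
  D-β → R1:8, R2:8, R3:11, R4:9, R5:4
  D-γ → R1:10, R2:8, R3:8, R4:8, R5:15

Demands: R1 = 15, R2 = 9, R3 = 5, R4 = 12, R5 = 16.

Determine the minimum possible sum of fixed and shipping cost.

Open {D-β}: assign each demand point to its cheapest open site.
  R1→D-β 15×8=120, R2→D-β 9×8=72, R3→D-β 5×11=55, R4→D-β 12×9=108, R5→D-β 16×4=64
  shipping cost 419, fixed 60 → total 479.
Compare {D-α, D-β}: shipping cost 374 + fixed 142 = 516.
Compare {D-α}: shipping cost 455 + fixed 82 = 537.
Compare {D-β, D-γ}: shipping cost 392 + fixed 145 = 537.
All other subsets cost ≥ 516. Minimum total cost: 479.

479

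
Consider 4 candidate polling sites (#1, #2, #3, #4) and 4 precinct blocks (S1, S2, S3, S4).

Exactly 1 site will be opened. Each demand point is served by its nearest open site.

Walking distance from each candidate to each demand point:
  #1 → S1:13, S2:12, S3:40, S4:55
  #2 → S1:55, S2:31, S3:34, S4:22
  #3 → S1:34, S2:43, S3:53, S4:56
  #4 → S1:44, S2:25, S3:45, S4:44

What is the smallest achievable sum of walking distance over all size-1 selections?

120

Open {#1}.
  S1→#1 13, S2→#1 12, S3→#1 40, S4→#1 55  ⇒ total 120.
Compare {#2}: total 142.
Compare {#4}: total 158.
No size-1 selection does better; minimum is 120.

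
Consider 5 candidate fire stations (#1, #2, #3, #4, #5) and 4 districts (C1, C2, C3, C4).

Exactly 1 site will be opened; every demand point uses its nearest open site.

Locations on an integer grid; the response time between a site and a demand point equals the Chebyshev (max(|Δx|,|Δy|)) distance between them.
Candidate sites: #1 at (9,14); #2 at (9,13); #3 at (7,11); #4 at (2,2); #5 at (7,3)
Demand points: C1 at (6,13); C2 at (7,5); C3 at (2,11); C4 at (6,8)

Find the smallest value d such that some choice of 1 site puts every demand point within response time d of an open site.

6

Open {#3}.
  Farthest demand point is C2 at response time 6 (to #3); all others are ≤ 6.
With {#2} the worst case is 8.
With {#1} the worst case is 9.
No size-1 selection achieves below 6.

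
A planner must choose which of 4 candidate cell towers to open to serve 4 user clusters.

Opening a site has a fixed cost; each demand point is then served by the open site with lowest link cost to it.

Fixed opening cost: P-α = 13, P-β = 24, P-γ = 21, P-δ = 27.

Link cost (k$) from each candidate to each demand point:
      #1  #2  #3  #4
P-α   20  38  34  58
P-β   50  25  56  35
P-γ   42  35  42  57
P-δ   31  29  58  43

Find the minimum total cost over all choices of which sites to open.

Open {P-α, P-β}: assign each demand point to its cheapest open site.
  #1→P-α 20, #2→P-β 25, #3→P-α 34, #4→P-β 35
  link cost 114, fixed 37 → total 151.
Compare {P-α}: link cost 150 + fixed 13 = 163.
Compare {P-α, P-δ}: link cost 126 + fixed 40 = 166.
Compare {P-α, P-β, P-γ}: link cost 114 + fixed 58 = 172.
All other subsets cost ≥ 163. Minimum total cost: 151.

151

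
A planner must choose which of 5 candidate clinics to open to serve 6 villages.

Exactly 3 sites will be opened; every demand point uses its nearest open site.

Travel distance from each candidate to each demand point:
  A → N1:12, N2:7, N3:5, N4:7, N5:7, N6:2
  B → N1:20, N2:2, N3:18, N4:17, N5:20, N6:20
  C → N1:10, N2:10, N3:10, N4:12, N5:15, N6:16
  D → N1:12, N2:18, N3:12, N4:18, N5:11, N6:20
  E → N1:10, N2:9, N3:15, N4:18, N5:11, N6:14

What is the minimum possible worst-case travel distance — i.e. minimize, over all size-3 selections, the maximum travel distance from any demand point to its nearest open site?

Open {A, B, C}.
  Farthest demand point is N1 at travel distance 10 (to C); all others are ≤ 10.
With {A, B, E} the worst case is 10.
With {A, C, D} the worst case is 10.
No size-3 selection achieves below 10.

10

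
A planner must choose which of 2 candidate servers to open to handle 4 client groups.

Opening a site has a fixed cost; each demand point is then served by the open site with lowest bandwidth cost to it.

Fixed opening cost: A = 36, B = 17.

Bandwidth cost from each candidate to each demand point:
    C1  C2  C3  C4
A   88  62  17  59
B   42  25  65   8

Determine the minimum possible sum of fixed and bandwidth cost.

Open {A, B}: assign each demand point to its cheapest open site.
  C1→B 42, C2→B 25, C3→A 17, C4→B 8
  bandwidth cost 92, fixed 53 → total 145.
Compare {B}: bandwidth cost 140 + fixed 17 = 157.
Compare {A}: bandwidth cost 226 + fixed 36 = 262.

145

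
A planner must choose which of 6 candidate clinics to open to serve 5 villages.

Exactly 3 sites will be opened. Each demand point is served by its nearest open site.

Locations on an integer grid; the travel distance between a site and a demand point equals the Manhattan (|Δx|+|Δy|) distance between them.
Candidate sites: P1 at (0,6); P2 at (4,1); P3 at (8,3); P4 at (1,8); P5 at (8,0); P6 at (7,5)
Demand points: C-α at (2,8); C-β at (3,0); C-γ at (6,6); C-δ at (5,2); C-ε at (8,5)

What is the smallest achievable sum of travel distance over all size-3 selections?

8

Open {P2, P4, P6}.
  C-α→P4 1, C-β→P2 2, C-γ→P6 2, C-δ→P2 2, C-ε→P6 1  ⇒ total 8.
Compare {P1, P2, P6}: total 11.
Compare {P2, P3, P4}: total 12.
No size-3 selection does better; minimum is 8.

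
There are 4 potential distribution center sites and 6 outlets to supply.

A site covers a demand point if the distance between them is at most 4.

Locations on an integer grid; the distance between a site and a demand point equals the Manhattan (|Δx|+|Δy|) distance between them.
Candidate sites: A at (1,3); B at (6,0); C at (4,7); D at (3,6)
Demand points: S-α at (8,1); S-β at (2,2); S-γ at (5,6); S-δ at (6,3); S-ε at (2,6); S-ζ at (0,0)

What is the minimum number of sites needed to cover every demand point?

3

Coverage sets (demand points within 4 of each site):
  A: {S-β, S-ε, S-ζ}
  B: {S-α, S-δ}
  C: {S-γ, S-ε}
  D: {S-γ, S-ε}
No 2 sites suffice: every size-2 union leaves at least one demand point uncovered.
But {A, B, C} covers everything, so the minimum is 3.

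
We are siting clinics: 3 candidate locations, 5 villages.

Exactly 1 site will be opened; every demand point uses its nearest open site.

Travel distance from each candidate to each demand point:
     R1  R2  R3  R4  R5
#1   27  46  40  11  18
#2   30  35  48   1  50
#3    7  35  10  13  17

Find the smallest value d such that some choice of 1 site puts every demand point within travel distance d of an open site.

35

Open {#3}.
  Farthest demand point is R2 at travel distance 35 (to #3); all others are ≤ 35.
With {#1} the worst case is 46.
With {#2} the worst case is 50.
No size-1 selection achieves below 35.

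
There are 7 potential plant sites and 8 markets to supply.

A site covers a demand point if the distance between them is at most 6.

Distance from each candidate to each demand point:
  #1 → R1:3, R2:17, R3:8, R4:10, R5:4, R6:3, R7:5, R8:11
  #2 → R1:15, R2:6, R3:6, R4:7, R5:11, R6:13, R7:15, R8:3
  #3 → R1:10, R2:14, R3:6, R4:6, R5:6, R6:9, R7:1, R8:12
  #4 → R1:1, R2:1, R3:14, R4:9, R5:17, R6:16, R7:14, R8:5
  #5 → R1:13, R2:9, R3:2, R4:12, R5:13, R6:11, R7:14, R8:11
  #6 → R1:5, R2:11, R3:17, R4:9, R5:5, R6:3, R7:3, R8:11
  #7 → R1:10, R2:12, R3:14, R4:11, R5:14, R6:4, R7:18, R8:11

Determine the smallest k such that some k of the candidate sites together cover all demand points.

3

Coverage sets (demand points within 6 of each site):
  #1: {R1, R5, R6, R7}
  #2: {R2, R3, R8}
  #3: {R3, R4, R5, R7}
  #4: {R1, R2, R8}
  #5: {R3}
  #6: {R1, R5, R6, R7}
  #7: {R6}
No 2 sites suffice: every size-2 union leaves at least one demand point uncovered.
But {#1, #2, #3} covers everything, so the minimum is 3.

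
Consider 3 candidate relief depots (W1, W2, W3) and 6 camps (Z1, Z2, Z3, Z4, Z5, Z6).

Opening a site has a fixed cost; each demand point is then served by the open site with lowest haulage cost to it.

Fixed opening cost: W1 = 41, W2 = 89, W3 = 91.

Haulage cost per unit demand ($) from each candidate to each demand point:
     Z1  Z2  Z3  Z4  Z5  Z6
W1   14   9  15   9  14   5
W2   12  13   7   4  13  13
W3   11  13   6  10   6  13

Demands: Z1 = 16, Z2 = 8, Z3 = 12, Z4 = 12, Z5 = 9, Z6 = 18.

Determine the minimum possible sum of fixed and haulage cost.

704

Open {W1, W3}: assign each demand point to its cheapest open site.
  Z1→W3 16×11=176, Z2→W1 8×9=72, Z3→W3 12×6=72, Z4→W1 12×9=108, Z5→W3 9×6=54, Z6→W1 18×5=90
  haulage cost 572, fixed 132 → total 704.
Compare {W1, W2}: haulage cost 603 + fixed 130 = 733.
Compare {W1, W2, W3}: haulage cost 512 + fixed 221 = 733.
Compare {W1}: haulage cost 800 + fixed 41 = 841.
All other subsets cost ≥ 733. Minimum total cost: 704.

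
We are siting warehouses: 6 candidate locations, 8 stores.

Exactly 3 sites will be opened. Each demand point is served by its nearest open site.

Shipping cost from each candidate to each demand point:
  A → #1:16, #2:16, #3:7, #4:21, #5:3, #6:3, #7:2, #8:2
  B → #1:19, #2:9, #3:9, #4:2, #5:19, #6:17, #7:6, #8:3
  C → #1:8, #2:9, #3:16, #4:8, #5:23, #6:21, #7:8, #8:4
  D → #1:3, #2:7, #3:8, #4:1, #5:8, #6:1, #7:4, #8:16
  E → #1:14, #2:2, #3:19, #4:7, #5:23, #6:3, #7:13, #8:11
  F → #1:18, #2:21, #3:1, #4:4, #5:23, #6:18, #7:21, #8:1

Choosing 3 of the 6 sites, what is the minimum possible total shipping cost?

Open {A, D, F}.
  #1→D 3, #2→D 7, #3→F 1, #4→D 1, #5→A 3, #6→D 1, #7→A 2, #8→F 1  ⇒ total 19.
Compare {A, D, E}: total 21.
Compare {D, E, F}: total 21.
No size-3 selection does better; minimum is 19.

19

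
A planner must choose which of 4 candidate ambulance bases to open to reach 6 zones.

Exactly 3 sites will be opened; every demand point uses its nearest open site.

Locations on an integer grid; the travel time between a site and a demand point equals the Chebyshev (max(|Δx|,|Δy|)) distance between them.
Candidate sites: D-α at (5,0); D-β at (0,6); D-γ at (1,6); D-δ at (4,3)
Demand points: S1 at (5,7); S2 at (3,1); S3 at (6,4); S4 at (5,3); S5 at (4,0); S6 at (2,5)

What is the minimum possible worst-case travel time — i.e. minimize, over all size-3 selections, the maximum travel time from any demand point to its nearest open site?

4

Open {D-α, D-β, D-γ}.
  Farthest demand point is S1 at travel time 4 (to D-γ); all others are ≤ 4.
With {D-α, D-β, D-δ} the worst case is 4.
With {D-α, D-γ, D-δ} the worst case is 4.
No size-3 selection achieves below 4.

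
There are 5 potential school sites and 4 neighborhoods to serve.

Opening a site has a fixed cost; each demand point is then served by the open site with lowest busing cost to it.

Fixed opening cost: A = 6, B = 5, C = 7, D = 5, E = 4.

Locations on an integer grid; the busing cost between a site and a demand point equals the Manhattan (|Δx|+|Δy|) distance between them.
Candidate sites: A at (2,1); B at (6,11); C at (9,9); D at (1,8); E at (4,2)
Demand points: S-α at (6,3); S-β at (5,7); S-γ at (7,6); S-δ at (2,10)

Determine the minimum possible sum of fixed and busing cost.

Open {D, E}: assign each demand point to its cheapest open site.
  S-α→E 3, S-β→D 5, S-γ→E 7, S-δ→D 3
  busing cost 18, fixed 9 → total 27.
Compare {B, E}: busing cost 19 + fixed 9 = 28.
Compare {B}: busing cost 24 + fixed 5 = 29.
Compare {E}: busing cost 26 + fixed 4 = 30.
All other subsets cost ≥ 28. Minimum total cost: 27.

27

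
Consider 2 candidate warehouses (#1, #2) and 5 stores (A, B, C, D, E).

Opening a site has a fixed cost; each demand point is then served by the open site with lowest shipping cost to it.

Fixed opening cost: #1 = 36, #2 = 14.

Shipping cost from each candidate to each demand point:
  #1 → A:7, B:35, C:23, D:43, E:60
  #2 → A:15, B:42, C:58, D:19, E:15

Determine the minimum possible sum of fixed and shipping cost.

149

Open {#1, #2}: assign each demand point to its cheapest open site.
  A→#1 7, B→#1 35, C→#1 23, D→#2 19, E→#2 15
  shipping cost 99, fixed 50 → total 149.
Compare {#2}: shipping cost 149 + fixed 14 = 163.
Compare {#1}: shipping cost 168 + fixed 36 = 204.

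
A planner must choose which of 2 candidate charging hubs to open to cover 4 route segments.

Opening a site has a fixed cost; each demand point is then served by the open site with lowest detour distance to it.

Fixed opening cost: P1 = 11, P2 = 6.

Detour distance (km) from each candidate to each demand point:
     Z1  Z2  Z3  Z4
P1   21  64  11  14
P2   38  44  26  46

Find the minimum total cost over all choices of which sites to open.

Open {P1, P2}: assign each demand point to its cheapest open site.
  Z1→P1 21, Z2→P2 44, Z3→P1 11, Z4→P1 14
  detour distance 90, fixed 17 → total 107.
Compare {P1}: detour distance 110 + fixed 11 = 121.
Compare {P2}: detour distance 154 + fixed 6 = 160.

107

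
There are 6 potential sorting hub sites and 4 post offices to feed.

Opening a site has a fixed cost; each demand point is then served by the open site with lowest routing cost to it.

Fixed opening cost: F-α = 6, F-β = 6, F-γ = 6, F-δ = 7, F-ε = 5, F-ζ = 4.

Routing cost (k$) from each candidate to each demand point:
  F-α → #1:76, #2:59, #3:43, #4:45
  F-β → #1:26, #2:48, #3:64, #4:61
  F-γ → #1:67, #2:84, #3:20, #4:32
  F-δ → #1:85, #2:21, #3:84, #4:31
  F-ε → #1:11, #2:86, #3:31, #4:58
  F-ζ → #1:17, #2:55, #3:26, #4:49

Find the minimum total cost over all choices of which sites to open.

101

Open {F-γ, F-δ, F-ε}: assign each demand point to its cheapest open site.
  #1→F-ε 11, #2→F-δ 21, #3→F-γ 20, #4→F-δ 31
  routing cost 83, fixed 18 → total 101.
Compare {F-δ, F-ε, F-ζ}: routing cost 89 + fixed 16 = 105.
Compare {F-γ, F-δ, F-ε, F-ζ}: routing cost 83 + fixed 22 = 105.
Compare {F-δ, F-ε}: routing cost 94 + fixed 12 = 106.
All other subsets cost ≥ 105. Minimum total cost: 101.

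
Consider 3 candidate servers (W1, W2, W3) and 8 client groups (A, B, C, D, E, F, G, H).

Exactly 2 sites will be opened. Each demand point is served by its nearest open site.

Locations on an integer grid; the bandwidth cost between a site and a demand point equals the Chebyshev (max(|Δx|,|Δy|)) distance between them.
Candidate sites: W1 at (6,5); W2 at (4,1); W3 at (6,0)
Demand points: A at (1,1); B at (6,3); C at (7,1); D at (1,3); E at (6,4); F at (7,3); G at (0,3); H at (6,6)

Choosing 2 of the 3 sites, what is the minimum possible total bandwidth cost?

19

Open {W1, W2}.
  A→W2 3, B→W1 2, C→W2 3, D→W2 3, E→W1 1, F→W1 2, G→W2 4, H→W1 1  ⇒ total 19.
Compare {W1, W3}: total 23.
Compare {W2, W3}: total 24.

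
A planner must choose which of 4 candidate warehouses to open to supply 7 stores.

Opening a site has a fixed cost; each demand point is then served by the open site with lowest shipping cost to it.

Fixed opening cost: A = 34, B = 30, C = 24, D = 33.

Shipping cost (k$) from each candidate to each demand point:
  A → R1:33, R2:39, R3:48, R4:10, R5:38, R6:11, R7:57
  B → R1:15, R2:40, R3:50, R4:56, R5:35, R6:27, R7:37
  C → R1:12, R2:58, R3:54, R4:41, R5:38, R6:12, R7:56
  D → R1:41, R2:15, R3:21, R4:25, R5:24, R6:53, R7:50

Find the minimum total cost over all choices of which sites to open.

Open {C, D}: assign each demand point to its cheapest open site.
  R1→C 12, R2→D 15, R3→D 21, R4→D 25, R5→D 24, R6→C 12, R7→D 50
  shipping cost 159, fixed 57 → total 216.
Compare {B, D}: shipping cost 164 + fixed 63 = 227.
Compare {A, B, D}: shipping cost 133 + fixed 97 = 230.
Compare {A, D}: shipping cost 164 + fixed 67 = 231.
All other subsets cost ≥ 227. Minimum total cost: 216.

216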